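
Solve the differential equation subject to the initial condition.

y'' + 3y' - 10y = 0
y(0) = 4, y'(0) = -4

General solution: y = C₁e^(2x) + C₂e^(-5x)
Applying ICs: C₁ = 16/7, C₂ = 12/7
Particular solution: y = (16/7)e^(2x) + (12/7)e^(-5x)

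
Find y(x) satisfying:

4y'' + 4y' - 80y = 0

Characteristic equation: 4r² + 4r - 80 = 0
Divide by 4: r² + r - 20 = 0
Roots: r = 4, -5 (distinct real)
General solution: y = C₁e^(4x) + C₂e^(-5x)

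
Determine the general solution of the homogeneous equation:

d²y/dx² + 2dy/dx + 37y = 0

Characteristic equation: r² + 2r + 37 = 0
Roots: r = -1 ± 6i (complex conjugates)
General solution: y = e^(-x)(C₁cos(6x) + C₂sin(6x))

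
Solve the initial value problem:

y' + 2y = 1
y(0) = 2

General solution: y = 1/2 + Ce^(-2x)
Applying y(0) = 2: C = 2 - 1/2 = 3/2
Particular solution: y = 1/2 + (3/2)e^(-2x)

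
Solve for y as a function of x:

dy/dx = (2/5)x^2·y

Separating variables and integrating:
ln|y| = 2x^3/15 + C

General solution: y = Ce^(2x^3/15)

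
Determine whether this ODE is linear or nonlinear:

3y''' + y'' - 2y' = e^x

Linear (y and its derivatives appear to the first power only, no products of y terms)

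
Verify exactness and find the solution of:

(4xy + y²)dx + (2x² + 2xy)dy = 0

Verify exactness: ∂M/∂y = ∂N/∂x ✓
Find F(x,y) such that ∂F/∂x = M, ∂F/∂y = N
Solution: 2x²y + xy² = C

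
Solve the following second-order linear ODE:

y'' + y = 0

Characteristic equation: r² + 1 = 0
Roots: r = ±i (complex conjugates)
General solution: y = C₁cos(x) + C₂sin(x)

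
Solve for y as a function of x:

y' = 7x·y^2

Separating variables and integrating:
-1/y = 7x^2/2 + C

General solution: y^-1 = (-7/2)x^2 + C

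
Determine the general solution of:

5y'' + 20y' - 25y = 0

Characteristic equation: 5r² + 20r - 25 = 0
Divide by 5: r² + 4r - 5 = 0
Roots: r = 1, -5 (distinct real)
General solution: y = C₁e^x + C₂e^(-5x)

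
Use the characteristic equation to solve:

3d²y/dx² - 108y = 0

Characteristic equation: 3r² - 108 = 0
Divide by 3: r² - 36 = 0
Roots: r = 6, -6 (distinct real)
General solution: y = C₁e^(6x) + C₂e^(-6x)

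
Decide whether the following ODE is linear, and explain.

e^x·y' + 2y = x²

Linear (y and its derivatives appear to the first power only, no products of y terms)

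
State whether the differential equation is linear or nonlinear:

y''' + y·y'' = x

Nonlinear (y·y'' term)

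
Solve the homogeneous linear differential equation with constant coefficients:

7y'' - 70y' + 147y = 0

Characteristic equation: 7r² - 70r + 147 = 0
Divide by 7: r² - 10r + 21 = 0
Roots: r = 7, 3 (distinct real)
General solution: y = C₁e^(7x) + C₂e^(3x)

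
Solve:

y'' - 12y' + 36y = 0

Characteristic equation: r² - 12r + 36 = 0
Factored: (r - 6)² = 0
Repeated root: r = 6
General solution: y = (C₁ + C₂x)e^(6x)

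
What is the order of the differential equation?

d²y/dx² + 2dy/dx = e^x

The order is 2 (highest derivative is of order 2).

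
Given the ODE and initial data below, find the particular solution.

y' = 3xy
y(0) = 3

General solution: y = Ce^(3x²/2)
Applying IC y(0) = 3:
Particular solution: y = 3e^(3x²/2)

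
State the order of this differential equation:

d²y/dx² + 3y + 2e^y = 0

The order is 2 (highest derivative is of order 2).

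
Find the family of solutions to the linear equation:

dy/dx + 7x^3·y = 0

Using integrating factor method:

General solution: y = Ce^(-7x^4/4)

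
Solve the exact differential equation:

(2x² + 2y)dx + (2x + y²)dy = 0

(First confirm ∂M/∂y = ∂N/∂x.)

Verify exactness: ∂M/∂y = ∂N/∂x ✓
Find F(x,y) such that ∂F/∂x = M, ∂F/∂y = N
Solution: 2x³/3 + 2xy + y³/3 = C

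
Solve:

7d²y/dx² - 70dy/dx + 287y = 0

Characteristic equation: 7r² - 70r + 287 = 0
Divide by 7: r² - 10r + 41 = 0
Roots: r = 5 ± 4i (complex conjugates)
General solution: y = e^(5x)(C₁cos(4x) + C₂sin(4x))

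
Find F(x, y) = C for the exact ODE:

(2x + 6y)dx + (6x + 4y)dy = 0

Verify exactness: ∂M/∂y = ∂N/∂x ✓
Find F(x,y) such that ∂F/∂x = M, ∂F/∂y = N
Solution: x² + 6xy + 2y² = C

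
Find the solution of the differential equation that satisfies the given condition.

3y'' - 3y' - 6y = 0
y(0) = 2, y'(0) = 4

General solution: y = C₁e^(2x) + C₂e^(-x)
Applying ICs: C₁ = 2, C₂ = 0
Particular solution: y = 2e^(2x)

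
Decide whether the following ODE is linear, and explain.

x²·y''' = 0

Linear (y and its derivatives appear to the first power only, no products of y terms)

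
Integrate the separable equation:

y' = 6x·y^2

Separating variables and integrating:
-1/y = 3x^2 + C

General solution: y^-1 = -3x^2 + C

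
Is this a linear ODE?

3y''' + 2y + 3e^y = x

No. Nonlinear (e^y is nonlinear in y)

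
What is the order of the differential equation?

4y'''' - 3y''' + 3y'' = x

The order is 4 (highest derivative is of order 4).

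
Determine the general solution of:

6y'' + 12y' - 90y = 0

Characteristic equation: 6r² + 12r - 90 = 0
Divide by 6: r² + 2r - 15 = 0
Roots: r = 3, -5 (distinct real)
General solution: y = C₁e^(3x) + C₂e^(-5x)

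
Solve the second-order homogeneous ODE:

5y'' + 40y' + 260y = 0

Characteristic equation: 5r² + 40r + 260 = 0
Divide by 5: r² + 8r + 52 = 0
Roots: r = -4 ± 6i (complex conjugates)
General solution: y = e^(-4x)(C₁cos(6x) + C₂sin(6x))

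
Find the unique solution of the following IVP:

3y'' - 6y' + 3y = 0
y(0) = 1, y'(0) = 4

General solution: y = (C₁ + C₂x)e^x
Repeated root r = 1
Applying ICs: C₁ = 1, C₂ = 3
Particular solution: y = (1 + 3x)e^x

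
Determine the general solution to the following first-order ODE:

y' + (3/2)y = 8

Using integrating factor method:

General solution: y = 16/3 + Ce^(-3x/2)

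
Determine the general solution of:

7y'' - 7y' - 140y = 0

Characteristic equation: 7r² - 7r - 140 = 0
Divide by 7: r² - r - 20 = 0
Roots: r = 5, -4 (distinct real)
General solution: y = C₁e^(5x) + C₂e^(-4x)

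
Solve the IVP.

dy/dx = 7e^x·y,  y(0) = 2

General solution: y = Ce^(7e^x)
Applying IC y(0) = 2:
Particular solution: y = 2e^(7(e^x - 1))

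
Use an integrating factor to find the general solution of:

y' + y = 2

Using integrating factor method:

General solution: y = 2 + Ce^(-x)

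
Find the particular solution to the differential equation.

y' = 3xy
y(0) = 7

General solution: y = Ce^(3x²/2)
Applying IC y(0) = 7:
Particular solution: y = 7e^(3x²/2)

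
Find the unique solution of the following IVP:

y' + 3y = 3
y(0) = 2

General solution: y = 1 + Ce^(-3x)
Applying y(0) = 2: C = 2 - 1 = 1
Particular solution: y = 1 + e^(-3x)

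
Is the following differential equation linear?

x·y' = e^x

Yes. Linear (y and its derivatives appear to the first power only, no products of y terms)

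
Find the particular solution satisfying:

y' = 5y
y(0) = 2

General solution: y = Ce^(5x)
Applying IC y(0) = 2:
Particular solution: y = 2e^(5x)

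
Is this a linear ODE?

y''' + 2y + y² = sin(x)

No. Nonlinear (y² term)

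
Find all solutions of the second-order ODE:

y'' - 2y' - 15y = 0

Characteristic equation: r² - 2r - 15 = 0
Roots: r = 5, -3 (distinct real)
General solution: y = C₁e^(5x) + C₂e^(-3x)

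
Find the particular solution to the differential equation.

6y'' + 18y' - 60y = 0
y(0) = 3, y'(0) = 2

General solution: y = C₁e^(2x) + C₂e^(-5x)
Applying ICs: C₁ = 17/7, C₂ = 4/7
Particular solution: y = (17/7)e^(2x) + (4/7)e^(-5x)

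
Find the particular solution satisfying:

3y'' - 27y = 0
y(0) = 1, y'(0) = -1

General solution: y = C₁e^(3x) + C₂e^(-3x)
Applying ICs: C₁ = 1/3, C₂ = 2/3
Particular solution: y = (1/3)e^(3x) + (2/3)e^(-3x)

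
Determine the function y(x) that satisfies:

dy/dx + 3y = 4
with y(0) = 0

General solution: y = 4/3 + Ce^(-3x)
Applying y(0) = 0: C = 0 - 4/3 = -4/3
Particular solution: y = 4/3 - (4/3)e^(-3x)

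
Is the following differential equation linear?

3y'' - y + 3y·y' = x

No. Nonlinear (product y·y')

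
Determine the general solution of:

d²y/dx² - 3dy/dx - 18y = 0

Characteristic equation: r² - 3r - 18 = 0
Roots: r = 6, -3 (distinct real)
General solution: y = C₁e^(6x) + C₂e^(-3x)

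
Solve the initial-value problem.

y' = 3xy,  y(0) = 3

General solution: y = Ce^(3x²/2)
Applying IC y(0) = 3:
Particular solution: y = 3e^(3x²/2)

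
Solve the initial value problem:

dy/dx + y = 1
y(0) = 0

General solution: y = 1 + Ce^(-x)
Applying y(0) = 0: C = 0 - 1 = -1
Particular solution: y = 1 - e^(-x)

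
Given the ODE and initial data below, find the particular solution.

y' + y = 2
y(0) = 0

General solution: y = 2 + Ce^(-x)
Applying y(0) = 0: C = 0 - 2 = -2
Particular solution: y = 2 - 2e^(-x)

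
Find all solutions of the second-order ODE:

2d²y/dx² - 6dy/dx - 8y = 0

Characteristic equation: 2r² - 6r - 8 = 0
Divide by 2: r² - 3r - 4 = 0
Roots: r = 4, -1 (distinct real)
General solution: y = C₁e^(4x) + C₂e^(-x)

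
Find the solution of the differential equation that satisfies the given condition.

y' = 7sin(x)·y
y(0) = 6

General solution: y = Ce^(-7cos(x))
Applying IC y(0) = 6:
Particular solution: y = 6e^(7(1-cos(x)))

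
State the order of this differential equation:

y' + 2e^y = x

The order is 1 (highest derivative is of order 1).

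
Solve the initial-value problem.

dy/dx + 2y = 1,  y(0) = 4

General solution: y = 1/2 + Ce^(-2x)
Applying y(0) = 4: C = 4 - 1/2 = 7/2
Particular solution: y = 1/2 + (7/2)e^(-2x)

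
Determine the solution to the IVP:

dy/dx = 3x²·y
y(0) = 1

General solution: y = Ce^(x³)
Applying IC y(0) = 1:
Particular solution: y = e^(x³)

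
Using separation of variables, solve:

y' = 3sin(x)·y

Separating variables and integrating:
ln|y| = -3cos(x) + C

General solution: y = Ce^(-3cos(x))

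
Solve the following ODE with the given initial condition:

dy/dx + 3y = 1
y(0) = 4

General solution: y = 1/3 + Ce^(-3x)
Applying y(0) = 4: C = 4 - 1/3 = 11/3
Particular solution: y = 1/3 + (11/3)e^(-3x)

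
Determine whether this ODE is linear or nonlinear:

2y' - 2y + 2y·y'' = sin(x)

Nonlinear (y·y'' term)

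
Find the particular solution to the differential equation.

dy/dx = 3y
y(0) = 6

General solution: y = Ce^(3x)
Applying IC y(0) = 6:
Particular solution: y = 6e^(3x)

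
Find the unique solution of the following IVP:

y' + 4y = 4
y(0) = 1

General solution: y = 1 + Ce^(-4x)
Applying y(0) = 1: C = 1 - 1 = 0
Particular solution: y = 1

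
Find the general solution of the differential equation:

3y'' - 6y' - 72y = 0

Characteristic equation: 3r² - 6r - 72 = 0
Divide by 3: r² - 2r - 24 = 0
Roots: r = 6, -4 (distinct real)
General solution: y = C₁e^(6x) + C₂e^(-4x)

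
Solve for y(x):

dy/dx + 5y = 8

Using integrating factor method:

General solution: y = 8/5 + Ce^(-5x)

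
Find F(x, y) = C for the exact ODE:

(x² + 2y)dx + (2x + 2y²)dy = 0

Verify exactness: ∂M/∂y = ∂N/∂x ✓
Find F(x,y) such that ∂F/∂x = M, ∂F/∂y = N
Solution: x³/3 + 2xy + 2y³/3 = C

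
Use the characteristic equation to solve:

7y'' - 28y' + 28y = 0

Characteristic equation: 7r² - 28r + 28 = 0
Divide by 7: r² - 4r + 4 = 0
Factored: (r - 2)² = 0
Repeated root: r = 2
General solution: y = (C₁ + C₂x)e^(2x)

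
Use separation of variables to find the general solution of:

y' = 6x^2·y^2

Separating variables and integrating:
-1/y = 2x^3 + C

General solution: y^-1 = -2x^3 + C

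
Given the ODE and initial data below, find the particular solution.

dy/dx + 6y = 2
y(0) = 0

General solution: y = 1/3 + Ce^(-6x)
Applying y(0) = 0: C = 0 - 1/3 = -1/3
Particular solution: y = 1/3 - (1/3)e^(-6x)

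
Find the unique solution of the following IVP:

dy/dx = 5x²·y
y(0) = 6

General solution: y = Ce^(5x³/3)
Applying IC y(0) = 6:
Particular solution: y = 6e^(5x³/3)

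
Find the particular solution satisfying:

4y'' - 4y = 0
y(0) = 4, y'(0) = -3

General solution: y = C₁e^x + C₂e^(-x)
Applying ICs: C₁ = 1/2, C₂ = 7/2
Particular solution: y = (1/2)e^x + (7/2)e^(-x)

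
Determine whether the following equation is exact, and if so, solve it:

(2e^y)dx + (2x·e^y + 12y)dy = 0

Verify exactness: ∂M/∂y = ∂N/∂x ✓
Find F(x,y) such that ∂F/∂x = M, ∂F/∂y = N
Solution: 2x·e^y + 6y² = C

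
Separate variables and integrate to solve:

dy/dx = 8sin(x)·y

Separating variables and integrating:
ln|y| = -8cos(x) + C

General solution: y = Ce^(-8cos(x))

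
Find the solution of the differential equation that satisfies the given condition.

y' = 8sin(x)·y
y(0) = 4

General solution: y = Ce^(-8cos(x))
Applying IC y(0) = 4:
Particular solution: y = 4e^(8(1-cos(x)))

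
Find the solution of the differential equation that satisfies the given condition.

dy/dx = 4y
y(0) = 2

General solution: y = Ce^(4x)
Applying IC y(0) = 2:
Particular solution: y = 2e^(4x)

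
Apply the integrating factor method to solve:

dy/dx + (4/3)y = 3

Using integrating factor method:

General solution: y = 9/4 + Ce^(-4x/3)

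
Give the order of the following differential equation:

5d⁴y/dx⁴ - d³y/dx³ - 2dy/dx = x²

The order is 4 (highest derivative is of order 4).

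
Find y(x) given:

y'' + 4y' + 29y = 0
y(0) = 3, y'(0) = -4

General solution: y = e^(-2x)(C₁cos(5x) + C₂sin(5x))
Complex roots r = -2 ± 5i
Applying ICs: C₁ = 3, C₂ = 2/5
Particular solution: y = e^(-2x)(3cos(5x) + (2/5)sin(5x))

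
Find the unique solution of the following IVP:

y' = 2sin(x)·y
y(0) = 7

General solution: y = Ce^(-2cos(x))
Applying IC y(0) = 7:
Particular solution: y = 7e^(2(1-cos(x)))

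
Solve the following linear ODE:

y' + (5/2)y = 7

Using integrating factor method:

General solution: y = 14/5 + Ce^(-5x/2)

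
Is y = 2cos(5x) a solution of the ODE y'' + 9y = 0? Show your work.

Verification:
y'' = -50cos(5x)
y'' + 9y ≠ 0 (frequency mismatch: got 25 instead of 9)

No, it is not a solution.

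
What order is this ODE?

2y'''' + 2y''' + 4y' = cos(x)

The order is 4 (highest derivative is of order 4).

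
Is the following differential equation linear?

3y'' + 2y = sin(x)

Yes. Linear (y and its derivatives appear to the first power only, no products of y terms)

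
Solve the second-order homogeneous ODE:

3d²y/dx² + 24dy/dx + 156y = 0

Characteristic equation: 3r² + 24r + 156 = 0
Divide by 3: r² + 8r + 52 = 0
Roots: r = -4 ± 6i (complex conjugates)
General solution: y = e^(-4x)(C₁cos(6x) + C₂sin(6x))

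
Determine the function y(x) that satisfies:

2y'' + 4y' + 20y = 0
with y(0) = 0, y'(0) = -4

General solution: y = e^(-x)(C₁cos(3x) + C₂sin(3x))
Complex roots r = -1 ± 3i
Applying ICs: C₁ = 0, C₂ = -4/3
Particular solution: y = e^(-x)(-(4/3)sin(3x))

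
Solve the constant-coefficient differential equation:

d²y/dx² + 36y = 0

Characteristic equation: r² + 36 = 0
Roots: r = ±6i (complex conjugates)
General solution: y = C₁cos(6x) + C₂sin(6x)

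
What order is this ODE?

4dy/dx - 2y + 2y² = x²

The order is 1 (highest derivative is of order 1).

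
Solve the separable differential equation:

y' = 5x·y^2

Separating variables and integrating:
-1/y = 5x^2/2 + C

General solution: y^-1 = (-5/2)x^2 + C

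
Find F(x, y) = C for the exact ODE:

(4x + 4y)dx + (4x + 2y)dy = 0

Verify exactness: ∂M/∂y = ∂N/∂x ✓
Find F(x,y) such that ∂F/∂x = M, ∂F/∂y = N
Solution: 2x² + 4xy + y² = C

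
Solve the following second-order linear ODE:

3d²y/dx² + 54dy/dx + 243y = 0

Characteristic equation: 3r² + 54r + 243 = 0
Divide by 3: r² + 18r + 81 = 0
Factored: (r + 9)² = 0
Repeated root: r = -9
General solution: y = (C₁ + C₂x)e^(-9x)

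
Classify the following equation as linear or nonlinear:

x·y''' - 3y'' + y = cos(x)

Linear (y and its derivatives appear to the first power only, no products of y terms)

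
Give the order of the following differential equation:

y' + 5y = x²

The order is 1 (highest derivative is of order 1).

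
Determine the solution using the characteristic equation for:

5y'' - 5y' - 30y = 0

Characteristic equation: 5r² - 5r - 30 = 0
Divide by 5: r² - r - 6 = 0
Roots: r = 3, -2 (distinct real)
General solution: y = C₁e^(3x) + C₂e^(-2x)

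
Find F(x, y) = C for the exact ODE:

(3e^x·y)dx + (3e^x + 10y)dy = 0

Verify exactness: ∂M/∂y = ∂N/∂x ✓
Find F(x,y) such that ∂F/∂x = M, ∂F/∂y = N
Solution: 3e^x·y + 5y² = C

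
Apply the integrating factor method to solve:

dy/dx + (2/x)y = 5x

Using integrating factor method:

General solution: y = (5/4)x^2 + Cx^(-2)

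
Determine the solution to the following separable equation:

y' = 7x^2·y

Separating variables and integrating:
ln|y| = 7x^3/3 + C

General solution: y = Ce^(7x^3/3)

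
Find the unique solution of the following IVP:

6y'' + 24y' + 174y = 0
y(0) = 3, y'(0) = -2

General solution: y = e^(-2x)(C₁cos(5x) + C₂sin(5x))
Complex roots r = -2 ± 5i
Applying ICs: C₁ = 3, C₂ = 4/5
Particular solution: y = e^(-2x)(3cos(5x) + (4/5)sin(5x))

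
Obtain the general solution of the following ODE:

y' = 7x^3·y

Separating variables and integrating:
ln|y| = 7x^4/4 + C

General solution: y = Ce^(7x^4/4)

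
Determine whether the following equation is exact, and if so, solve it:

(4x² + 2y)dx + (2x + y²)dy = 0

Verify exactness: ∂M/∂y = ∂N/∂x ✓
Find F(x,y) such that ∂F/∂x = M, ∂F/∂y = N
Solution: 4x³/3 + 2xy + y³/3 = C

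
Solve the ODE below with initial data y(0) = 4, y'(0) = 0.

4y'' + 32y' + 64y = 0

General solution: y = (C₁ + C₂x)e^(-4x)
Repeated root r = -4
Applying ICs: C₁ = 4, C₂ = 16
Particular solution: y = (4 + 16x)e^(-4x)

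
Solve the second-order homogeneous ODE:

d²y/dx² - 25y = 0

Characteristic equation: r² - 25 = 0
Roots: r = 5, -5 (distinct real)
General solution: y = C₁e^(5x) + C₂e^(-5x)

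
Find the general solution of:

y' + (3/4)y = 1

Using integrating factor method:

General solution: y = 4/3 + Ce^(-3x/4)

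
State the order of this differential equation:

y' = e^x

The order is 1 (highest derivative is of order 1).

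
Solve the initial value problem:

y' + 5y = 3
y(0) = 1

General solution: y = 3/5 + Ce^(-5x)
Applying y(0) = 1: C = 1 - 3/5 = 2/5
Particular solution: y = 3/5 + (2/5)e^(-5x)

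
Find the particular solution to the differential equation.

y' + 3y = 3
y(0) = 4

General solution: y = 1 + Ce^(-3x)
Applying y(0) = 4: C = 4 - 1 = 3
Particular solution: y = 1 + 3e^(-3x)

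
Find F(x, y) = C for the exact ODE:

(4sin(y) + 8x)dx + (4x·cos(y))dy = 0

Verify exactness: ∂M/∂y = ∂N/∂x ✓
Find F(x,y) such that ∂F/∂x = M, ∂F/∂y = N
Solution: 4x·sin(y) + 4x² = C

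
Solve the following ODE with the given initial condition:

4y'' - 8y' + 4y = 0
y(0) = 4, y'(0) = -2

General solution: y = (C₁ + C₂x)e^x
Repeated root r = 1
Applying ICs: C₁ = 4, C₂ = -6
Particular solution: y = (4 - 6x)e^x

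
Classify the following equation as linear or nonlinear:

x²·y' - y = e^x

Linear (y and its derivatives appear to the first power only, no products of y terms)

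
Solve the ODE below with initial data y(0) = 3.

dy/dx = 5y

General solution: y = Ce^(5x)
Applying IC y(0) = 3:
Particular solution: y = 3e^(5x)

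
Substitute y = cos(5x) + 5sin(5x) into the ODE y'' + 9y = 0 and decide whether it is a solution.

Verification:
y'' = -25cos(5x) - 125sin(5x)
y'' + 9y ≠ 0 (frequency mismatch: got 25 instead of 9)

No, it is not a solution.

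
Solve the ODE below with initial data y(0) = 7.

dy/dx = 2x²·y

General solution: y = Ce^(2x³/3)
Applying IC y(0) = 7:
Particular solution: y = 7e^(2x³/3)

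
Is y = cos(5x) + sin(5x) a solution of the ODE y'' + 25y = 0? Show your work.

Verification:
y'' = -25cos(5x) - 25sin(5x)
y'' + 25y = 0 ✓

Yes, it is a solution.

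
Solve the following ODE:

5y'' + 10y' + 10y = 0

Characteristic equation: 5r² + 10r + 10 = 0
Divide by 5: r² + 2r + 2 = 0
Roots: r = -1 ± i (complex conjugates)
General solution: y = e^(-x)(C₁cos(x) + C₂sin(x))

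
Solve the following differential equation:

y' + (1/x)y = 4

Using integrating factor method:

General solution: y = 2x + C/x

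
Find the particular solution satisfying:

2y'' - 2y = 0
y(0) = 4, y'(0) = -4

General solution: y = C₁e^x + C₂e^(-x)
Applying ICs: C₁ = 0, C₂ = 4
Particular solution: y = 4e^(-x)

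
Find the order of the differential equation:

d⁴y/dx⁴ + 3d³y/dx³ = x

The order is 4 (highest derivative is of order 4).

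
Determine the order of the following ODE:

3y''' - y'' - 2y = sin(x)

The order is 3 (highest derivative is of order 3).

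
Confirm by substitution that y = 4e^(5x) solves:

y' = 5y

Verification:
y = 4e^(5x)
y' = 20e^(5x)
5y = 20e^(5x)
y' = 5y ✓

Yes, it is a solution.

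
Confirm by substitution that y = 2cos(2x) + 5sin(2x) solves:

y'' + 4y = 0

Verification:
y'' = -8cos(2x) - 20sin(2x)
y'' + 4y = 0 ✓

Yes, it is a solution.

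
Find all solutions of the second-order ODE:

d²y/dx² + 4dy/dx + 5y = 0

Characteristic equation: r² + 4r + 5 = 0
Roots: r = -2 ± i (complex conjugates)
General solution: y = e^(-2x)(C₁cos(x) + C₂sin(x))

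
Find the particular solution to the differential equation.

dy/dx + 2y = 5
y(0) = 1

General solution: y = 5/2 + Ce^(-2x)
Applying y(0) = 1: C = 1 - 5/2 = -3/2
Particular solution: y = 5/2 - (3/2)e^(-2x)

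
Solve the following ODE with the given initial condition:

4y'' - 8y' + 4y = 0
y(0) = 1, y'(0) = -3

General solution: y = (C₁ + C₂x)e^x
Repeated root r = 1
Applying ICs: C₁ = 1, C₂ = -4
Particular solution: y = (1 - 4x)e^x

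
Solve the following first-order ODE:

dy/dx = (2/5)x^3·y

Separating variables and integrating:
ln|y| = x^4/10 + C

General solution: y = Ce^(x^4/10)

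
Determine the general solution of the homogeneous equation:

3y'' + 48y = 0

Characteristic equation: 3r² + 48 = 0
Divide by 3: r² + 16 = 0
Roots: r = ±4i (complex conjugates)
General solution: y = C₁cos(4x) + C₂sin(4x)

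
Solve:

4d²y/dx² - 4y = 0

Characteristic equation: 4r² - 4 = 0
Divide by 4: r² - 1 = 0
Roots: r = 1, -1 (distinct real)
General solution: y = C₁e^x + C₂e^(-x)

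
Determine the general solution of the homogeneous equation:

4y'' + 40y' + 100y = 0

Characteristic equation: 4r² + 40r + 100 = 0
Divide by 4: r² + 10r + 25 = 0
Factored: (r + 5)² = 0
Repeated root: r = -5
General solution: y = (C₁ + C₂x)e^(-5x)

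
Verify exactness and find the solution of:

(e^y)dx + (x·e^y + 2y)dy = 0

Verify exactness: ∂M/∂y = ∂N/∂x ✓
Find F(x,y) such that ∂F/∂x = M, ∂F/∂y = N
Solution: x·e^y + y² = C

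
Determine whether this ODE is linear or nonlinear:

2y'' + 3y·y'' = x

Nonlinear (y·y'' term)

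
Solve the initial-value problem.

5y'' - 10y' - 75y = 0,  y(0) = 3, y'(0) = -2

General solution: y = C₁e^(5x) + C₂e^(-3x)
Applying ICs: C₁ = 7/8, C₂ = 17/8
Particular solution: y = (7/8)e^(5x) + (17/8)e^(-3x)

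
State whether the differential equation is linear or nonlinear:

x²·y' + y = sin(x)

Linear (y and its derivatives appear to the first power only, no products of y terms)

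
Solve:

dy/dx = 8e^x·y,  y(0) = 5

General solution: y = Ce^(8e^x)
Applying IC y(0) = 5:
Particular solution: y = 5e^(8(e^x - 1))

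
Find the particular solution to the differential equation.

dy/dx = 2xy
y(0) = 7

General solution: y = Ce^(x²)
Applying IC y(0) = 7:
Particular solution: y = 7e^(x²)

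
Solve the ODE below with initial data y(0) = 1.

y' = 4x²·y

General solution: y = Ce^(4x³/3)
Applying IC y(0) = 1:
Particular solution: y = e^(4x³/3)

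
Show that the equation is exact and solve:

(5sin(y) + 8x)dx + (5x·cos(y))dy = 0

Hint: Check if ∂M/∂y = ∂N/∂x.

Verify exactness: ∂M/∂y = ∂N/∂x ✓
Find F(x,y) such that ∂F/∂x = M, ∂F/∂y = N
Solution: 5x·sin(y) + 4x² = C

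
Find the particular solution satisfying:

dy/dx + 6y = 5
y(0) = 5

General solution: y = 5/6 + Ce^(-6x)
Applying y(0) = 5: C = 5 - 5/6 = 25/6
Particular solution: y = 5/6 + (25/6)e^(-6x)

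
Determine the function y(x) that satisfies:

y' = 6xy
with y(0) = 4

General solution: y = Ce^(3x²)
Applying IC y(0) = 4:
Particular solution: y = 4e^(3x²)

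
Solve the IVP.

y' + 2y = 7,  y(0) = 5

General solution: y = 7/2 + Ce^(-2x)
Applying y(0) = 5: C = 5 - 7/2 = 3/2
Particular solution: y = 7/2 + (3/2)e^(-2x)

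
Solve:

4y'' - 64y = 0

Characteristic equation: 4r² - 64 = 0
Divide by 4: r² - 16 = 0
Roots: r = 4, -4 (distinct real)
General solution: y = C₁e^(4x) + C₂e^(-4x)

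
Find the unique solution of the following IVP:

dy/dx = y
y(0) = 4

General solution: y = Ce^x
Applying IC y(0) = 4:
Particular solution: y = 4e^x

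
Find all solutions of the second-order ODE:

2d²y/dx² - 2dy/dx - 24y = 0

Characteristic equation: 2r² - 2r - 24 = 0
Divide by 2: r² - r - 12 = 0
Roots: r = 4, -3 (distinct real)
General solution: y = C₁e^(4x) + C₂e^(-3x)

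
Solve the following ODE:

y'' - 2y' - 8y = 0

Characteristic equation: r² - 2r - 8 = 0
Roots: r = 4, -2 (distinct real)
General solution: y = C₁e^(4x) + C₂e^(-2x)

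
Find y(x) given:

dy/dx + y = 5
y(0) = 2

General solution: y = 5 + Ce^(-x)
Applying y(0) = 2: C = 2 - 5 = -3
Particular solution: y = 5 - 3e^(-x)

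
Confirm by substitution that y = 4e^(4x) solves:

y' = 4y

Verification:
y = 4e^(4x)
y' = 16e^(4x)
4y = 16e^(4x)
y' = 4y ✓

Yes, it is a solution.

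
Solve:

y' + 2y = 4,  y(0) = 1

General solution: y = 2 + Ce^(-2x)
Applying y(0) = 1: C = 1 - 2 = -1
Particular solution: y = 2 - e^(-2x)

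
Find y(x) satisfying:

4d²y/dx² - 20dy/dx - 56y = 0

Characteristic equation: 4r² - 20r - 56 = 0
Divide by 4: r² - 5r - 14 = 0
Roots: r = 7, -2 (distinct real)
General solution: y = C₁e^(7x) + C₂e^(-2x)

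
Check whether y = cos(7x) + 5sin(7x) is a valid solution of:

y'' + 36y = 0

Verification:
y'' = -49cos(7x) - 245sin(7x)
y'' + 36y ≠ 0 (frequency mismatch: got 49 instead of 36)

No, it is not a solution.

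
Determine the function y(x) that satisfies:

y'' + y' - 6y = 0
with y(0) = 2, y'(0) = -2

General solution: y = C₁e^(2x) + C₂e^(-3x)
Applying ICs: C₁ = 4/5, C₂ = 6/5
Particular solution: y = (4/5)e^(2x) + (6/5)e^(-3x)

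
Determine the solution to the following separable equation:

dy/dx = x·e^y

Separating variables and integrating:
-e^(-y) = x²/2 + C

General solution: y = -ln(C - x²/2)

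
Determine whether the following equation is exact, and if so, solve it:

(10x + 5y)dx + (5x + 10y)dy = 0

Verify exactness: ∂M/∂y = ∂N/∂x ✓
Find F(x,y) such that ∂F/∂x = M, ∂F/∂y = N
Solution: 5x² + 5xy + 5y² = C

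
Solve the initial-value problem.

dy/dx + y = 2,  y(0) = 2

General solution: y = 2 + Ce^(-x)
Applying y(0) = 2: C = 2 - 2 = 0
Particular solution: y = 2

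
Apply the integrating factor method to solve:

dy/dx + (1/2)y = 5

Using integrating factor method:

General solution: y = 10 + Ce^(-x/2)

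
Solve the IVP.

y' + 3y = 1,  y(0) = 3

General solution: y = 1/3 + Ce^(-3x)
Applying y(0) = 3: C = 3 - 1/3 = 8/3
Particular solution: y = 1/3 + (8/3)e^(-3x)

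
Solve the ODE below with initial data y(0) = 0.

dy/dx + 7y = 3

General solution: y = 3/7 + Ce^(-7x)
Applying y(0) = 0: C = 0 - 3/7 = -3/7
Particular solution: y = 3/7 - (3/7)e^(-7x)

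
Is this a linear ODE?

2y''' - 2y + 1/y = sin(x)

No. Nonlinear (1/y term)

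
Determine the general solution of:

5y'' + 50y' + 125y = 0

Characteristic equation: 5r² + 50r + 125 = 0
Divide by 5: r² + 10r + 25 = 0
Factored: (r + 5)² = 0
Repeated root: r = -5
General solution: y = (C₁ + C₂x)e^(-5x)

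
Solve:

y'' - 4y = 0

Characteristic equation: r² - 4 = 0
Roots: r = 2, -2 (distinct real)
General solution: y = C₁e^(2x) + C₂e^(-2x)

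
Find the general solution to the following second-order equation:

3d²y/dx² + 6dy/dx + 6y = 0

Characteristic equation: 3r² + 6r + 6 = 0
Divide by 3: r² + 2r + 2 = 0
Roots: r = -1 ± i (complex conjugates)
General solution: y = e^(-x)(C₁cos(x) + C₂sin(x))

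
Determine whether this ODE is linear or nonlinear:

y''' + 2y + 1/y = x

Nonlinear (1/y term)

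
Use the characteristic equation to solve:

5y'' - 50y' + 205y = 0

Characteristic equation: 5r² - 50r + 205 = 0
Divide by 5: r² - 10r + 41 = 0
Roots: r = 5 ± 4i (complex conjugates)
General solution: y = e^(5x)(C₁cos(4x) + C₂sin(4x))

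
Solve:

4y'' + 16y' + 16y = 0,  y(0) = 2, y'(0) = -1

General solution: y = (C₁ + C₂x)e^(-2x)
Repeated root r = -2
Applying ICs: C₁ = 2, C₂ = 3
Particular solution: y = (2 + 3x)e^(-2x)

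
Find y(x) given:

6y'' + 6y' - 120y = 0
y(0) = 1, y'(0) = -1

General solution: y = C₁e^(4x) + C₂e^(-5x)
Applying ICs: C₁ = 4/9, C₂ = 5/9
Particular solution: y = (4/9)e^(4x) + (5/9)e^(-5x)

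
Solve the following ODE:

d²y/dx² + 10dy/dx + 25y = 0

Characteristic equation: r² + 10r + 25 = 0
Factored: (r + 5)² = 0
Repeated root: r = -5
General solution: y = (C₁ + C₂x)e^(-5x)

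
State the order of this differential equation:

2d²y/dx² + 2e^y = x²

The order is 2 (highest derivative is of order 2).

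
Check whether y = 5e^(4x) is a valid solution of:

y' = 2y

Verification:
y = 5e^(4x)
y' = 20e^(4x)
But 2y = 10e^(4x)
y' ≠ 2y — the derivative does not match

No, it is not a solution.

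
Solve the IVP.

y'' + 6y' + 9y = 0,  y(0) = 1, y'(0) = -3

General solution: y = (C₁ + C₂x)e^(-3x)
Repeated root r = -3
Applying ICs: C₁ = 1, C₂ = 0
Particular solution: y = e^(-3x)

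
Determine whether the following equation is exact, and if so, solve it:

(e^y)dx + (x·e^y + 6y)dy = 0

Verify exactness: ∂M/∂y = ∂N/∂x ✓
Find F(x,y) such that ∂F/∂x = M, ∂F/∂y = N
Solution: x·e^y + 3y² = C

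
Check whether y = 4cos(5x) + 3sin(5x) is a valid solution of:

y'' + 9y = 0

Verification:
y'' = -100cos(5x) - 75sin(5x)
y'' + 9y ≠ 0 (frequency mismatch: got 25 instead of 9)

No, it is not a solution.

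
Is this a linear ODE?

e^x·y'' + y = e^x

Yes. Linear (y and its derivatives appear to the first power only, no products of y terms)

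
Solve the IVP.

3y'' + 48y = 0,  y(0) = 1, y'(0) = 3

General solution: y = C₁cos(4x) + C₂sin(4x)
Complex roots r = ±4i
Applying ICs: C₁ = 1, C₂ = 3/4
Particular solution: y = cos(4x) + (3/4)sin(4x)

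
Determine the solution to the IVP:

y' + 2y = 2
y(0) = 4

General solution: y = 1 + Ce^(-2x)
Applying y(0) = 4: C = 4 - 1 = 3
Particular solution: y = 1 + 3e^(-2x)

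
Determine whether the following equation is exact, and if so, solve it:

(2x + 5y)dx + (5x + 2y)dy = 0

Verify exactness: ∂M/∂y = ∂N/∂x ✓
Find F(x,y) such that ∂F/∂x = M, ∂F/∂y = N
Solution: x² + 5xy + y² = C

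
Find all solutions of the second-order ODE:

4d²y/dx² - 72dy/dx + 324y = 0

Characteristic equation: 4r² - 72r + 324 = 0
Divide by 4: r² - 18r + 81 = 0
Factored: (r - 9)² = 0
Repeated root: r = 9
General solution: y = (C₁ + C₂x)e^(9x)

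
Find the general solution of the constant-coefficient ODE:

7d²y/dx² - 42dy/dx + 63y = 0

Characteristic equation: 7r² - 42r + 63 = 0
Divide by 7: r² - 6r + 9 = 0
Factored: (r - 3)² = 0
Repeated root: r = 3
General solution: y = (C₁ + C₂x)e^(3x)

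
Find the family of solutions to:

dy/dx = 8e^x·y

Separating variables and integrating:
ln|y| = 8e^x + C

General solution: y = Ce^(8e^x)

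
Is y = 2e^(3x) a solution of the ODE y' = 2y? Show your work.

Verification:
y = 2e^(3x)
y' = 6e^(3x)
But 2y = 4e^(3x)
y' ≠ 2y — the derivative does not match

No, it is not a solution.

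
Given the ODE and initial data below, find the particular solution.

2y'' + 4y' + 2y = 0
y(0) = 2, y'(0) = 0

General solution: y = (C₁ + C₂x)e^(-x)
Repeated root r = -1
Applying ICs: C₁ = 2, C₂ = 2
Particular solution: y = (2 + 2x)e^(-x)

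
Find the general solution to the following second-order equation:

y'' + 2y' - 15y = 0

Characteristic equation: r² + 2r - 15 = 0
Roots: r = 3, -5 (distinct real)
General solution: y = C₁e^(3x) + C₂e^(-5x)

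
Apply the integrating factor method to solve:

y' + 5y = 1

Using integrating factor method:

General solution: y = 1/5 + Ce^(-5x)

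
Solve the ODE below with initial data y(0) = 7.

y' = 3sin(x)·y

General solution: y = Ce^(-3cos(x))
Applying IC y(0) = 7:
Particular solution: y = 7e^(3(1-cos(x)))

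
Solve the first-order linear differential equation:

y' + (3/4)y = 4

Using integrating factor method:

General solution: y = 16/3 + Ce^(-3x/4)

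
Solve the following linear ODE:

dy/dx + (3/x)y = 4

Using integrating factor method:

General solution: y = x + Cx^(-3)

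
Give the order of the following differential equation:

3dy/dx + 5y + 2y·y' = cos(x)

The order is 1 (highest derivative is of order 1).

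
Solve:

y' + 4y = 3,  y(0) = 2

General solution: y = 3/4 + Ce^(-4x)
Applying y(0) = 2: C = 2 - 3/4 = 5/4
Particular solution: y = 3/4 + (5/4)e^(-4x)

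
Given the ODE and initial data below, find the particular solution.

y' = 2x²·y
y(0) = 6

General solution: y = Ce^(2x³/3)
Applying IC y(0) = 6:
Particular solution: y = 6e^(2x³/3)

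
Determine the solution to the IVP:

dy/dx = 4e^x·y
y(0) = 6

General solution: y = Ce^(4e^x)
Applying IC y(0) = 6:
Particular solution: y = 6e^(4(e^x - 1))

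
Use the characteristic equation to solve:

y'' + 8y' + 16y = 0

Characteristic equation: r² + 8r + 16 = 0
Factored: (r + 4)² = 0
Repeated root: r = -4
General solution: y = (C₁ + C₂x)e^(-4x)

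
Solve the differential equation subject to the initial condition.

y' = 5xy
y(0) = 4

General solution: y = Ce^(5x²/2)
Applying IC y(0) = 4:
Particular solution: y = 4e^(5x²/2)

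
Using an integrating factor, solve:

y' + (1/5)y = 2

Using integrating factor method:

General solution: y = 10 + Ce^(-x/5)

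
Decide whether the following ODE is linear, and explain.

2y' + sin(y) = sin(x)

Nonlinear (sin(y) is nonlinear in y)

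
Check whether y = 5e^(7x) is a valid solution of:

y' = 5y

Verification:
y = 5e^(7x)
y' = 35e^(7x)
But 5y = 25e^(7x)
y' ≠ 5y — the derivative does not match

No, it is not a solution.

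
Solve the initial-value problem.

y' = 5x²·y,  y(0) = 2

General solution: y = Ce^(5x³/3)
Applying IC y(0) = 2:
Particular solution: y = 2e^(5x³/3)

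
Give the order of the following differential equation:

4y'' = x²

The order is 2 (highest derivative is of order 2).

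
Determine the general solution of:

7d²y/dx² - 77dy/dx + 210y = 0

Characteristic equation: 7r² - 77r + 210 = 0
Divide by 7: r² - 11r + 30 = 0
Roots: r = 5, 6 (distinct real)
General solution: y = C₁e^(5x) + C₂e^(6x)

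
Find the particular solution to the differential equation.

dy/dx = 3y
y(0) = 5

General solution: y = Ce^(3x)
Applying IC y(0) = 5:
Particular solution: y = 5e^(3x)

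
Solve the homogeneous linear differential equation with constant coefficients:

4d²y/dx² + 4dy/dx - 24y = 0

Characteristic equation: 4r² + 4r - 24 = 0
Divide by 4: r² + r - 6 = 0
Roots: r = 2, -3 (distinct real)
General solution: y = C₁e^(2x) + C₂e^(-3x)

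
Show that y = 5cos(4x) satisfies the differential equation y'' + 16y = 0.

Verification:
y'' = -80cos(4x)
y'' + 16y = 0 ✓

Yes, it is a solution.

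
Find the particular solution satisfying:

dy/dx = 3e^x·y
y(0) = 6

General solution: y = Ce^(3e^x)
Applying IC y(0) = 6:
Particular solution: y = 6e^(3(e^x - 1))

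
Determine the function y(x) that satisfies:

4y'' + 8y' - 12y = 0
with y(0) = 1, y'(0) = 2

General solution: y = C₁e^x + C₂e^(-3x)
Applying ICs: C₁ = 5/4, C₂ = -1/4
Particular solution: y = (5/4)e^x - (1/4)e^(-3x)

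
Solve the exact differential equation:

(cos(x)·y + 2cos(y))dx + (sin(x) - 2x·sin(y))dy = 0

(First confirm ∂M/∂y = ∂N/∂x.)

Verify exactness: ∂M/∂y = ∂N/∂x ✓
Find F(x,y) such that ∂F/∂x = M, ∂F/∂y = N
Solution: sin(x)·y + 2x·cos(y) = C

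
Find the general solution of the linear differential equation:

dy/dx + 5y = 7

Using integrating factor method:

General solution: y = 7/5 + Ce^(-5x)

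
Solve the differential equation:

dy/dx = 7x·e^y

Separating variables and integrating:
-e^(-y) = 7x²/2 + C

General solution: y = -ln(C - 7x²/2)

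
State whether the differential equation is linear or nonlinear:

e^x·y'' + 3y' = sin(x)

Linear (y and its derivatives appear to the first power only, no products of y terms)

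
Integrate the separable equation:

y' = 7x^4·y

Separating variables and integrating:
ln|y| = 7x^5/5 + C

General solution: y = Ce^(7x^5/5)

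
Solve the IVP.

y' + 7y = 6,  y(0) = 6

General solution: y = 6/7 + Ce^(-7x)
Applying y(0) = 6: C = 6 - 6/7 = 36/7
Particular solution: y = 6/7 + (36/7)e^(-7x)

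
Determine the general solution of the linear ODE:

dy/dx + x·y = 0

Using integrating factor method:

General solution: y = Ce^(-x^2/2)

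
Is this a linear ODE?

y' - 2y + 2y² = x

No. Nonlinear (y² term)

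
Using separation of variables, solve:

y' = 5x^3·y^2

Separating variables and integrating:
-1/y = 5x^4/4 + C

General solution: y^-1 = (-5/4)x^4 + C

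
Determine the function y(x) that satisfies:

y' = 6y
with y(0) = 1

General solution: y = Ce^(6x)
Applying IC y(0) = 1:
Particular solution: y = e^(6x)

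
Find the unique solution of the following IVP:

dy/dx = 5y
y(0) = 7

General solution: y = Ce^(5x)
Applying IC y(0) = 7:
Particular solution: y = 7e^(5x)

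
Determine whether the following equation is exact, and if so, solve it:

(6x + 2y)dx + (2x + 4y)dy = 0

Verify exactness: ∂M/∂y = ∂N/∂x ✓
Find F(x,y) such that ∂F/∂x = M, ∂F/∂y = N
Solution: 3x² + 2xy + 2y² = C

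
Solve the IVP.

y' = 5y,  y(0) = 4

General solution: y = Ce^(5x)
Applying IC y(0) = 4:
Particular solution: y = 4e^(5x)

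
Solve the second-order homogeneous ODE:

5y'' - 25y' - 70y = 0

Characteristic equation: 5r² - 25r - 70 = 0
Divide by 5: r² - 5r - 14 = 0
Roots: r = 7, -2 (distinct real)
General solution: y = C₁e^(7x) + C₂e^(-2x)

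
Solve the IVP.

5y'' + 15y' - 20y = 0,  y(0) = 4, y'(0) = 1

General solution: y = C₁e^x + C₂e^(-4x)
Applying ICs: C₁ = 17/5, C₂ = 3/5
Particular solution: y = (17/5)e^x + (3/5)e^(-4x)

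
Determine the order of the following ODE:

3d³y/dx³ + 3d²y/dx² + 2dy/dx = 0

The order is 3 (highest derivative is of order 3).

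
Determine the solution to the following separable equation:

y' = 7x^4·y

Separating variables and integrating:
ln|y| = 7x^5/5 + C

General solution: y = Ce^(7x^5/5)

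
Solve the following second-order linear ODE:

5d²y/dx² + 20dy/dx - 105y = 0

Characteristic equation: 5r² + 20r - 105 = 0
Divide by 5: r² + 4r - 21 = 0
Roots: r = 3, -7 (distinct real)
General solution: y = C₁e^(3x) + C₂e^(-7x)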